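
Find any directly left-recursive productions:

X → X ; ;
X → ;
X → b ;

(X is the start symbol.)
Yes, X is left-recursive

X → X ; ;: LEFT RECURSIVE (starts with X)
X → ;: starts with ';'
X → b ;: starts with b

The grammar has direct left recursion on: X.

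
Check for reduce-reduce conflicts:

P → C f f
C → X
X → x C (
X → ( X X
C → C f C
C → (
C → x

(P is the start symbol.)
A reduce-reduce conflict occurs when an LR(0) state has two complete items [A → α .] and [B → β .] — both call for a reduction, and with no lookahead the parser cannot choose between them.

Augment with P' → P and build the canonical LR(0) collection (I0 = CLOSURE({[P' → . P]}), then GOTO on every symbol after a dot until no new states appear). It has 16 states:
  I0: { [C → . (], [C → . C f C], [C → . X], [C → . x], [P → . C f f], [P' → . P], [X → . ( X X], [X → . x C (] }  — shift
  I1: { [C → ( .], [X → ( . X X], [X → . ( X X], [X → . x C (] }  — shift, reduce
  I2: { [C → C . f C], [P → C . f f] }  — shift
  I3: { [P' → P .] }  — accept
  I4: { [C → X .] }  — reduce
  I5: { [C → . (], [C → . C f C], [C → . X], [C → . x], [C → x .], [X → . ( X X], [X → . x C (], [X → x . C (] }  — shift, reduce
  I6: { [C → C . f C], [X → x C . (] }  — shift
  I7: { [X → x C ( .] }  — reduce
  I8: { [C → . (], [C → . C f C], [C → . X], [C → . x], [C → C f . C], [X → . ( X X], [X → . x C (] }  — shift
  I9: { [C → C . f C], [C → C f C .] }  — shift, reduce
  I10: { [C → . (], [C → . C f C], [C → . X], [C → . x], [C → C f . C], [P → C f . f], [X → . ( X X], [X → . x C (] }  — shift
  I11: { [P → C f f .] }  — reduce
  I12: { [X → ( . X X], [X → . ( X X], [X → . x C (] }  — shift
  I13: { [X → ( X . X], [X → . ( X X], [X → . x C (] }  — shift
  I14: { [C → . (], [C → . C f C], [C → . X], [C → . x], [X → . ( X X], [X → . x C (], [X → x . C (] }  — shift
  I15: { [X → ( X X .] }  — reduce

No state contains more than one complete item.

Answer: No reduce-reduce conflicts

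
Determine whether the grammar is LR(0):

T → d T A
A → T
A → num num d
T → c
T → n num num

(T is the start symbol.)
Yes, the grammar is LR(0)

A grammar is LR(0) if no state in the canonical LR(0) collection has:
  - both a shift item (dot before a terminal) and a complete item (shift-reduce conflict), or
  - two or more complete items (reduce-reduce conflict; the accept item [T' → T .] counts as a complete item here).

Augment with T' → T and build the canonical LR(0) collection (I0 = CLOSURE({[T' → . T]}), then GOTO on every symbol after a dot until no new states appear). It has 13 states:
  I0: { [T → . c], [T → . d T A], [T → . n num num], [T' → . T] }  — shift
  I1: { [T' → T .] }  — accept
  I2: { [T → c .] }  — reduce
  I3: { [T → . c], [T → . d T A], [T → . n num num], [T → d . T A] }  — shift
  I4: { [T → n . num num] }  — shift
  I5: { [T → n num . num] }  — shift
  I6: { [T → n num num .] }  — reduce
  I7: { [A → . T], [A → . num num d], [T → . c], [T → . d T A], [T → . n num num], [T → d T . A] }  — shift
  I8: { [T → d T A .] }  — reduce
  I9: { [A → T .] }  — reduce
  I10: { [A → num . num d] }  — shift
  I11: { [A → num num . d] }  — shift
  I12: { [A → num num d .] }  — reduce

Every state is either a pure shift/goto state or contains exactly one complete item and nothing to shift — no conflicts. The grammar is LR(0).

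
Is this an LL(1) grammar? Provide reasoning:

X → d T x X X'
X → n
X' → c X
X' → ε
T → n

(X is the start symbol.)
No. Predict set conflict for X': { 'c' }

A grammar is LL(1) if for each non-terminal N with multiple productions, the predict sets of those productions are pairwise disjoint, where PREDICT(N → α) = (FIRST(α) \ {ε}) ∪ (FOLLOW(N) if α ⇒* ε).

Relevant sets:
  FOLLOW(X') = { $, 'c' }

For X:
  PREDICT(X → d T x X X') = { 'd' }
  PREDICT(X → n) = { 'n' }
For X':
  PREDICT(X' → c X) = { 'c' }
  PREDICT(X' → ε) = { $, 'c' }
T has a single production, so nothing to check there.

Conflict found: Predict set conflict for X': { 'c' }
The grammar is NOT LL(1).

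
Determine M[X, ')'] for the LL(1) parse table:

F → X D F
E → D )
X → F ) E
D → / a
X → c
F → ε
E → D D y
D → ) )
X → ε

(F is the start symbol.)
X → F ) E, X → ε

To find M[X, ')'], we find productions for X where ')' is in the predict set (PREDICT(N → α) = (FIRST(α) \ {ε}) ∪ (FOLLOW(N) if α ⇒* ε)).

Relevant sets:
  FIRST(F) = { ')', '/', 'c', ε }
  FOLLOW(X) = { ')', '/' }

X → F ) E: PREDICT = { ')', '/', 'c' }
  ')' is in predict set, so this production goes in M[X, ')']
X → c: PREDICT = { 'c' }
X → ε: PREDICT = { ')', '/' }
  ')' is in predict set, so this production goes in M[X, ')']

M[X, ')'] = X → F ) E, X → ε  (a multiply-defined cell — the grammar is not LL(1))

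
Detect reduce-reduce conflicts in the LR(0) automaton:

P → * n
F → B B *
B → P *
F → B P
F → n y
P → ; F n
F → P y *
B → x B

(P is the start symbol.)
Augment with P' → P and build the canonical LR(0) collection (I0 = CLOSURE({[P' → . P]}), then GOTO on every symbol after a dot until no new states appear). It has 20 states:
  I0: { [P → . * n], [P → . ; F n], [P' → . P] }  — shift
  I1: { [P → * . n] }  — shift
  I2: { [B → . P *], [B → . x B], [F → . B B *], [F → . B P], [F → . P y *], [F → . n y], [P → . * n], [P → . ; F n], [P → ; . F n] }  — shift
  I3: { [P' → P .] }  — accept
  I4: { [B → . P *], [B → . x B], [F → B . B *], [F → B . P], [P → . * n], [P → . ; F n] }  — shift
  I5: { [P → ; F . n] }  — shift
  I6: { [B → P . *], [F → P . y *] }  — shift
  I7: { [F → n . y] }  — shift
  I8: { [B → . P *], [B → . x B], [B → x . B], [P → . * n], [P → . ; F n] }  — shift
  I9: { [B → x B .] }  — reduce
  I10: { [B → P . *] }  — shift
  I11: { [B → P * .] }  — reduce
  I12: { [F → n y .] }  — reduce
  I13: { [F → P y . *] }  — shift
  I14: { [F → P y * .] }  — reduce
  I15: { [P → ; F n .] }  — reduce
  I16: { [F → B B . *] }  — shift
  I17: { [B → P . *], [F → B P .] }  — shift, reduce
  I18: { [F → B B * .] }  — reduce
  I19: { [P → * n .] }  — reduce

No state contains more than one complete item.

Answer: No reduce-reduce conflicts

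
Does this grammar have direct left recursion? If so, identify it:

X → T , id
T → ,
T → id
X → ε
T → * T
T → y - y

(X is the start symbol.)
No direct left recursion

X → T , id: starts with T
T → ,: starts with ','
T → id: starts with id
X → ε: starts with ε
T → * T: starts with '*'
T → y - y: starts with y

No direct left recursion found.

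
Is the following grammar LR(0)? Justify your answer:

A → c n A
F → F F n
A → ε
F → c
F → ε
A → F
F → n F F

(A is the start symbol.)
Augment with A' → A and build the canonical LR(0) collection (I0 = CLOSURE({[A' → . A]}), then GOTO on every symbol after a dot until no new states appear). It has 12 states:
  I0: { [A → . F], [A → . c n A], [A → .], [A' → . A], [F → . F F n], [F → . c], [F → . n F F], [F → .] }  — shift, 2 reduces
  I1: { [A' → A .] }  — accept
  I2: { [A → F .], [F → . F F n], [F → . c], [F → . n F F], [F → .], [F → F . F n] }  — shift, 2 reduces
  I3: { [A → c . n A], [F → c .] }  — shift, reduce
  I4: { [F → . F F n], [F → . c], [F → . n F F], [F → .], [F → n . F F] }  — shift, reduce
  I5: { [F → . F F n], [F → . c], [F → . n F F], [F → .], [F → F . F n], [F → n F . F] }  — shift, reduce
  I6: { [F → c .] }  — reduce
  I7: { [F → . F F n], [F → . c], [F → . n F F], [F → .], [F → F . F n], [F → F F . n], [F → n F F .] }  — shift, 2 reduces
  I8: { [F → . F F n], [F → . c], [F → . n F F], [F → .], [F → F . F n], [F → F F . n] }  — shift, reduce
  I9: { [F → . F F n], [F → . c], [F → . n F F], [F → .], [F → F F n .], [F → n . F F] }  — shift, 2 reduces
  I10: { [A → . F], [A → . c n A], [A → .], [A → c n . A], [F → . F F n], [F → . c], [F → . n F F], [F → .] }  — shift, 2 reduces
  I11: { [A → c n A .] }  — reduce

Conflict in state I0:
  Shift-reduce conflict between [A → .] and [A → . c n A]
So the grammar is NOT LR(0).

Answer: No. Shift-reduce conflict between [A → .] and [A → . c n A]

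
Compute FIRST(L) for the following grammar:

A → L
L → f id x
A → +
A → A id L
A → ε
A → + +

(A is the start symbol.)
{ 'f' }

From L → f id x:
  - f is a terminal: add 'f' and stop

Collecting: FIRST(L) = { 'f' }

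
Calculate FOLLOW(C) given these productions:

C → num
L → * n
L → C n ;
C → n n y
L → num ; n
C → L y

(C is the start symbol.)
C is the start symbol, so $ ∈ FOLLOW(C).
In L → C n ;: C is followed by n ';', add FIRST(n ';') \ {ε} = { 'n' }

Taking the union: FOLLOW(C) = { $, 'n' }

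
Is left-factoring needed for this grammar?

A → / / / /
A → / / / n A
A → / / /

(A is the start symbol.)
Yes, A has productions with common prefix '/ / /'

Left-factoring is needed when two productions for the same non-terminal
share a common prefix on the right-hand side.

Productions for A:
  A → / / / /
  A → / / / n A
  A → / / /

Found common prefix '/ / /' in productions for A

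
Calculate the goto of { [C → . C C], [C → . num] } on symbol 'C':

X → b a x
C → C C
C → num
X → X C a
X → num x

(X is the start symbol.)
GOTO(I, 'C') = CLOSURE({ [A → αX.β] : [A → α.Xβ] ∈ I, X = 'C' })

Items with dot before 'C', with the dot advanced:
  [C → . C C] → [C → C . C]
Closure of the advanced items:
  [C → C . C] has the dot before C: add [C → . C C], [C → . num]

GOTO = { [C → . C C], [C → . num], [C → C . C] }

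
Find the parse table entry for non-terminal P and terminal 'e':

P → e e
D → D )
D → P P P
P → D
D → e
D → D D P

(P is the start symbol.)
P → e e, P → D

To find M[P, 'e'], we find productions for P where 'e' is in the predict set (PREDICT(N → α) = (FIRST(α) \ {ε}) ∪ (FOLLOW(N) if α ⇒* ε)).

Relevant sets:
  FIRST(D) = { 'e' }

P → e e: PREDICT = { 'e' }
  'e' is in predict set, so this production goes in M[P, 'e']
P → D: PREDICT = { 'e' }
  'e' is in predict set, so this production goes in M[P, 'e']

M[P, 'e'] = P → e e, P → D  (a multiply-defined cell — the grammar is not LL(1))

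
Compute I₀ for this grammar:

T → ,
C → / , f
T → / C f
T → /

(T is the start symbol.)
First, augment the grammar with T' → T
I₀ = CLOSURE({ [T' → . T] }):
  [T' → . T] has the dot before T: add [T → . ,], [T → . / C f], [T → . /]
No further items can be added.

I₀ = { [T → . ,], [T → . / C f], [T → . /], [T' → . T] }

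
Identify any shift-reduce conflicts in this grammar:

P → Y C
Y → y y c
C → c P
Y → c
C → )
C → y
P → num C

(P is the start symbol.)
No shift-reduce conflicts

A shift-reduce conflict occurs when an LR(0) state has both:
  - a complete (reduce) item [A → α .] (dot at the end), and
  - a shift item [B → β . c γ] (dot before a terminal).

Augment with P' → P and build the canonical LR(0) collection (I0 = CLOSURE({[P' → . P]}), then GOTO on every symbol after a dot until no new states appear). It has 14 states:
  I0: { [P → . Y C], [P → . num C], [P' → . P], [Y → . c], [Y → . y y c] }  — shift
  I1: { [P' → P .] }  — accept
  I2: { [C → . )], [C → . c P], [C → . y], [P → Y . C] }  — shift
  I3: { [Y → c .] }  — reduce
  I4: { [C → . )], [C → . c P], [C → . y], [P → num . C] }  — shift
  I5: { [Y → y . y c] }  — shift
  I6: { [Y → y y . c] }  — shift
  I7: { [Y → y y c .] }  — reduce
  I8: { [C → ) .] }  — reduce
  I9: { [P → num C .] }  — reduce
  I10: { [C → c . P], [P → . Y C], [P → . num C], [Y → . c], [Y → . y y c] }  — shift
  I11: { [C → y .] }  — reduce
  I12: { [C → c P .] }  — reduce
  I13: { [P → Y C .] }  — reduce

No state contains both a complete item and a shift item.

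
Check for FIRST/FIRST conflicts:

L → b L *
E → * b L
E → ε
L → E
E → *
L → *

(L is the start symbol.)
A FIRST/FIRST conflict occurs when two productions N → α and N → β for the same non-terminal have FIRST(α) ∩ FIRST(β) ≠ ∅ (with ε ∈ FIRST of a nullable right-hand side, so two nullable alternatives also conflict).

FIRST sets of the non-terminals at (or reachable through a nullable prefix from) the front of some alternative:
  FIRST(E) = { '*', ε }

Productions for L:
  L → b L *: FIRST = { 'b' }
  L → E: FIRST = { '*', ε }
  L → *: FIRST = { '*' }
Productions for E:
  E → * b L: FIRST = { '*' }
  E → ε: FIRST = { ε }
  E → *: FIRST = { '*' }

Conflict for L: L → E and L → *
  Overlap: { '*' }
Conflict for E: E → * b L and E → *
  Overlap: { '*' }

Answer: Yes. L → E / L → '*' on { '*' }; E → '*' b L / E → '*' on { '*' }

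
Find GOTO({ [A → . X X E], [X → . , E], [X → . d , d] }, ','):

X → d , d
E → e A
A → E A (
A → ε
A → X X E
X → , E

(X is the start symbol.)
GOTO(I, ',') = CLOSURE({ [A → αX.β] : [A → α.Xβ] ∈ I, X = ',' })

Items with dot before ',', with the dot advanced:
  [X → . , E] → [X → , . E]
Closure of the advanced items:
  [X → , . E] has the dot before E: add [E → . e A]

GOTO = { [E → . e A], [X → , . E] }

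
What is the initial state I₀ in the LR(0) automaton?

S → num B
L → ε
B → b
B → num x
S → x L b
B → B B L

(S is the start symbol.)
{ [S → . num B], [S → . x L b], [S' → . S] }

First, augment the grammar with S' → S
I₀ = CLOSURE({ [S' → . S] }):
  [S' → . S] has the dot before S: add [S → . num B], [S → . x L b]
No further items can be added.

I₀ = { [S → . num B], [S → . x L b], [S' → . S] }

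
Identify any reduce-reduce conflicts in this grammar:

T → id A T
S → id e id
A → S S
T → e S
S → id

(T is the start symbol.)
Augment with T' → T and build the canonical LR(0) collection (I0 = CLOSURE({[T' → . T]}), then GOTO on every symbol after a dot until no new states appear). It has 12 states:
  I0: { [T → . e S], [T → . id A T], [T' → . T] }  — shift
  I1: { [T' → T .] }  — accept
  I2: { [S → . id e id], [S → . id], [T → e . S] }  — shift
  I3: { [A → . S S], [S → . id e id], [S → . id], [T → id . A T] }  — shift
  I4: { [T → . e S], [T → . id A T], [T → id A . T] }  — shift
  I5: { [A → S . S], [S → . id e id], [S → . id] }  — shift
  I6: { [S → id . e id], [S → id .] }  — shift, reduce
  I7: { [S → id e . id] }  — shift
  I8: { [S → id e id .] }  — reduce
  I9: { [A → S S .] }  — reduce
  I10: { [T → id A T .] }  — reduce
  I11: { [T → e S .] }  — reduce

No state contains more than one complete item.

Answer: No reduce-reduce conflicts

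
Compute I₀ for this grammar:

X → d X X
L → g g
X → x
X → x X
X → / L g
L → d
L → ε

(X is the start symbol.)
{ [X → . / L g], [X → . d X X], [X → . x X], [X → . x], [X' → . X] }

First, augment the grammar with X' → X
I₀ = CLOSURE({ [X' → . X] }):
  [X' → . X] has the dot before X: add [X → . d X X], [X → . x], [X → . x X], [X → . / L g]
No further items can be added.

I₀ = { [X → . / L g], [X → . d X X], [X → . x X], [X → . x], [X' → . X] }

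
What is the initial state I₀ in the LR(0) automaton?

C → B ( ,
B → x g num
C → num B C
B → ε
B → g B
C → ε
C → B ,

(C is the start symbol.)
First, augment the grammar with C' → C
I₀ = CLOSURE({ [C' → . C] }):
  [C' → . C] has the dot before C: add [C → . B ( ,], [C → . num B C], [C → .], [C → . B ,]
  [C → . B ( ,] has the dot before B: add [B → . x g num], [B → .], [B → . g B]
No further items can be added.

I₀ = { [B → . g B], [B → . x g num], [B → .], [C → . B ( ,], [C → . B ,], [C → . num B C], [C → .], [C' → . C] }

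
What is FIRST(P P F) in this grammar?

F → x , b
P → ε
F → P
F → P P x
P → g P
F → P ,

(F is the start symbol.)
{ ',', 'g', 'x', ε }

FIRST sets of the non-terminals involved (from the grammar, by fixed-point iteration):
  FIRST(P) = { 'g', ε }
  FIRST(F) = { ',', 'g', 'x', ε }

To compute FIRST(P P F), process the symbols left to right:
Symbol P is a non-terminal. Add FIRST(P) \ {ε} = { 'g' }
P is nullable (ε ∈ FIRST(P)), continue to the next symbol.
Symbol P is a non-terminal. Add FIRST(P) \ {ε} = { 'g' }
P is nullable (ε ∈ FIRST(P)), continue to the next symbol.
Symbol F is a non-terminal. Add FIRST(F) \ {ε} = { ',', 'g', 'x' }
F is nullable (ε ∈ FIRST(F)), continue to the next symbol.
All symbols are nullable, so ε is in the result.
FIRST(P P F) = { ',', 'g', 'x', ε }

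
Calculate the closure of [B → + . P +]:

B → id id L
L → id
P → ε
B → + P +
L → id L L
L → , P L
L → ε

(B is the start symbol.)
{ [B → + . P +], [P → .] }

To compute CLOSURE, for each item [A → α.Bβ] where B is a non-terminal, add [B → .γ] for all productions B → γ; repeat for the newly added items until nothing changes.

Start with: [B → + . P +]
  [B → + . P +] has the dot before P: add [P → .]
No further items can be added.

CLOSURE = { [B → + . P +], [P → .] }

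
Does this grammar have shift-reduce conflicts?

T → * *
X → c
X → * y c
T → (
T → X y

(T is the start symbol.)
No shift-reduce conflicts

A shift-reduce conflict occurs when an LR(0) state has both:
  - a complete (reduce) item [A → α .] (dot at the end), and
  - a shift item [B → β . c γ] (dot before a terminal).

Augment with T' → T and build the canonical LR(0) collection (I0 = CLOSURE({[T' → . T]}), then GOTO on every symbol after a dot until no new states appear). It has 10 states:
  I0: { [T → . (], [T → . * *], [T → . X y], [T' → . T], [X → . * y c], [X → . c] }  — shift
  I1: { [T → ( .] }  — reduce
  I2: { [T → * . *], [X → * . y c] }  — shift
  I3: { [T' → T .] }  — accept
  I4: { [T → X . y] }  — shift
  I5: { [X → c .] }  — reduce
  I6: { [T → X y .] }  — reduce
  I7: { [T → * * .] }  — reduce
  I8: { [X → * y . c] }  — shift
  I9: { [X → * y c .] }  — reduce

No state contains both a complete item and a shift item.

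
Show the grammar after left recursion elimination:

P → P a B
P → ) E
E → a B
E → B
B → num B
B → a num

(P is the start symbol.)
P → ) E P'
P' → a B P'
P' → ε
E → a B
E → B
B → num B
B → a num

P is directly left-recursive. The standard transformation for
  A → A α₁ | ... | A α_m | β₁ | ... | β_n
is
  A  → β₁ A' | ... | β_n A'
  A' → α₁ A' | ... | α_m A' | ε

P → ) E becomes P → ) E P'
P → P a B becomes P' → a B P'
Add P' → ε

Productions for other non-terminals are unchanged:
  E → a B
  E → B
  B → num B
  B → a num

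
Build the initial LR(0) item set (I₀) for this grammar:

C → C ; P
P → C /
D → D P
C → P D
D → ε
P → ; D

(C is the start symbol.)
First, augment the grammar with C' → C
I₀ = CLOSURE({ [C' → . C] }):
  [C' → . C] has the dot before C: add [C → . C ; P], [C → . P D]
  [C → . P D] has the dot before P: add [P → . C /], [P → . ; D]
No further items can be added.

I₀ = { [C → . C ; P], [C → . P D], [C' → . C], [P → . ; D], [P → . C /] }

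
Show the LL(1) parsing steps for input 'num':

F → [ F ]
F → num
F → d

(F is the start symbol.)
LL(1) parsing maintains a stack (initially the start symbol over $) and the input. At each step: if the stack top is a terminal, match it against the current input token; if it is a non-terminal N, replace it with the RHS of M[N, lookahead] (the unique production whose predict set contains the lookahead).

Stack is shown with the top on the left.

Stack  Input  Action
--------------------
F $    num $  output F → num
num $  num $  match 'num'
$      $      accept

The string is accepted.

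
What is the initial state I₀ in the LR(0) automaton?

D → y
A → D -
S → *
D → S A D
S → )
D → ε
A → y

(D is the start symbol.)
{ [D → . S A D], [D → . y], [D → .], [D' → . D], [S → . )], [S → . *] }

First, augment the grammar with D' → D
I₀ = CLOSURE({ [D' → . D] }):
  [D' → . D] has the dot before D: add [D → . y], [D → . S A D], [D → .]
  [D → . S A D] has the dot before S: add [S → . *], [S → . )]
No further items can be added.

I₀ = { [D → . S A D], [D → . y], [D → .], [D' → . D], [S → . )], [S → . *] }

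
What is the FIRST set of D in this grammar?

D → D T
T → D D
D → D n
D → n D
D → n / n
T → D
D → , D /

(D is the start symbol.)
From D → D T:
  - D is the symbol being defined: contributes nothing new
    D is not nullable, so stop
From D → D n:
  - D is the symbol being defined: contributes nothing new
    D is not nullable, so stop
From D → n D:
  - n is a terminal: add 'n' and stop
From D → n / n:
  - n is a terminal: add 'n' and stop
From D → , D /:
  - ',' is a terminal: add ',' and stop

Collecting: FIRST(D) = { ',', 'n' }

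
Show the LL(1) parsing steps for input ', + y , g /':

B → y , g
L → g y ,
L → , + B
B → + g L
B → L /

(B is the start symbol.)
LL(1) parsing maintains a stack (initially the start symbol over $) and the input. At each step: if the stack top is a terminal, match it against the current input token; if it is a non-terminal N, replace it with the RHS of M[N, lookahead] (the unique production whose predict set contains the lookahead).

Stack is shown with the top on the left.

Stack      Input          Action
--------------------------------
B $        , + y , g / $  output B → L /
L / $      , + y , g / $  output L → , + B
, + B / $  , + y , g / $  match ','
+ B / $    + y , g / $    match '+'
B / $      y , g / $      output B → y , g
y , g / $  y , g / $      match 'y'
, g / $    , g / $        match ','
g / $      g / $          match 'g'
/ $        / $            match '/'
$          $              accept

The string is accepted.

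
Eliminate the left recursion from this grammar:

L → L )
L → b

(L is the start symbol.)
L is directly left-recursive. The standard transformation for
  A → A α₁ | ... | A α_m | β₁ | ... | β_n
is
  A  → β₁ A' | ... | β_n A'
  A' → α₁ A' | ... | α_m A' | ε

L → b becomes L → b L'
L → L ) becomes L' → ) L'
Add L' → ε

Resulting grammar:
L → b L'
L' → ) L'
L' → ε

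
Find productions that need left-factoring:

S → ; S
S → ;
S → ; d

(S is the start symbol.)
Yes, S has productions with common prefix ';'

Left-factoring is needed when two productions for the same non-terminal
share a common prefix on the right-hand side.

Productions for S:
  S → ; S
  S → ;
  S → ; d

Found common prefix ';' in productions for S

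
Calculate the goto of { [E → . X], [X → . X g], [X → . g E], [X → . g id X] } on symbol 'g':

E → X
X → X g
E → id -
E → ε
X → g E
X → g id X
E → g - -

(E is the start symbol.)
{ [E → . X], [E → . g - -], [E → . id -], [E → .], [X → . X g], [X → . g E], [X → . g id X], [X → g . E], [X → g . id X] }

GOTO(I, 'g') = CLOSURE({ [A → αX.β] : [A → α.Xβ] ∈ I, X = 'g' })

Items with dot before 'g', with the dot advanced:
  [X → . g E] → [X → g . E]
  [X → . g id X] → [X → g . id X]
Closure of the advanced items:
  [X → g . E] has the dot before E: add [E → . X], [E → . id -], [E → .], [E → . g - -]
  [E → . X] has the dot before X: add [X → . X g], [X → . g E], [X → . g id X]

GOTO = { [E → . X], [E → . g - -], [E → . id -], [E → .], [X → . X g], [X → . g E], [X → . g id X], [X → g . E], [X → g . id X] }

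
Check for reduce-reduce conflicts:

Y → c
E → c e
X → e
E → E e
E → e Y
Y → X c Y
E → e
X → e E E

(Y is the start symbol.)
Yes — I11: [E → E e .] vs [E → e .]

Augment with Y' → Y and build the canonical LR(0) collection (I0 = CLOSURE({[Y' → . Y]}), then GOTO on every symbol after a dot until no new states appear). It has 15 states:
  I0: { [X → . e E E], [X → . e], [Y → . X c Y], [Y → . c], [Y' → . Y] }  — shift
  I1: { [Y → X . c Y] }  — shift
  I2: { [Y' → Y .] }  — accept
  I3: { [Y → c .] }  — reduce
  I4: { [E → . E e], [E → . c e], [E → . e Y], [E → . e], [X → e . E E], [X → e .] }  — shift, reduce
  I5: { [E → . E e], [E → . c e], [E → . e Y], [E → . e], [E → E . e], [X → e E . E] }  — shift
  I6: { [E → c . e] }  — shift
  I7: { [E → e . Y], [E → e .], [X → . e E E], [X → . e], [Y → . X c Y], [Y → . c] }  — shift, reduce
  I8: { [E → e Y .] }  — reduce
  I9: { [E → c e .] }  — reduce
  I10: { [E → E . e], [X → e E E .] }  — shift, reduce
  I11: { [E → E e .], [E → e . Y], [E → e .], [X → . e E E], [X → . e], [Y → . X c Y], [Y → . c] }  — shift, 2 reduces
  I12: { [E → E e .] }  — reduce
  I13: { [X → . e E E], [X → . e], [Y → . X c Y], [Y → . c], [Y → X c . Y] }  — shift
  I14: { [Y → X c Y .] }  — reduce

I11 contains complete items [E → E e .], [E → e .] — reduce-reduce conflict.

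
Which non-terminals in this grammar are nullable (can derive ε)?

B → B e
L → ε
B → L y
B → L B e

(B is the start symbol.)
ε-productions: L → ε
So L is immediately nullable.
No further non-terminal can be added: every production for the remaining non-terminals contains a terminal or a non-nullable non-terminal.
Nullable = { 'L' }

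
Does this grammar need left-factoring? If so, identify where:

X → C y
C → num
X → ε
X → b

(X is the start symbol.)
Left-factoring is needed when two productions for the same non-terminal
share a common prefix on the right-hand side.

Productions for X:
  X → C y
  X → ε
  X → b

No common prefixes found.

Answer: No, left-factoring is not needed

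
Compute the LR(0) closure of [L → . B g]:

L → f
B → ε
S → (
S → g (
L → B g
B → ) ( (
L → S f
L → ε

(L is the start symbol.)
{ [B → . ) ( (], [B → .], [L → . B g] }

To compute CLOSURE, for each item [A → α.Bβ] where B is a non-terminal, add [B → .γ] for all productions B → γ; repeat for the newly added items until nothing changes.

Start with: [L → . B g]
  [L → . B g] has the dot before B: add [B → .], [B → . ) ( (]
No further items can be added.

CLOSURE = { [B → . ) ( (], [B → .], [L → . B g] }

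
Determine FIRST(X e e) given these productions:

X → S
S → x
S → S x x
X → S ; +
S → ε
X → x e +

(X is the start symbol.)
{ ';', 'e', 'x' }

FIRST sets of the non-terminals involved (from the grammar, by fixed-point iteration):
  FIRST(X) = { ';', 'x', ε }

To compute FIRST(X e e), process the symbols left to right:
Symbol X is a non-terminal. Add FIRST(X) \ {ε} = { ';', 'x' }
X is nullable (ε ∈ FIRST(X)), continue to the next symbol.
Symbol e is a terminal. Add 'e' and stop.
FIRST(X e e) = { ';', 'e', 'x' }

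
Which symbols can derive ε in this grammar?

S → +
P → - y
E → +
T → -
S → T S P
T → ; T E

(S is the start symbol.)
A non-terminal is nullable if it can derive ε (the empty string): either it has an ε-production, or it has a production whose right-hand side consists entirely of nullable non-terminals.

There are no ε-productions, so no non-terminal can derive ε.
No non-terminals are nullable.

Answer: None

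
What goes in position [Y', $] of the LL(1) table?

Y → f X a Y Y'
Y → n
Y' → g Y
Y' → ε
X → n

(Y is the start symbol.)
Y' → ε

To find M[Y', $], we find productions for Y' where $ is in the predict set (PREDICT(N → α) = (FIRST(α) \ {ε}) ∪ (FOLLOW(N) if α ⇒* ε)).

Relevant sets:
  FOLLOW(Y') = { $, 'g' }

Y' → g Y: PREDICT = { 'g' }
Y' → ε: PREDICT = { $, 'g' }
  $ is in predict set, so this production goes in M[Y', $]

M[Y', $] = Y' → ε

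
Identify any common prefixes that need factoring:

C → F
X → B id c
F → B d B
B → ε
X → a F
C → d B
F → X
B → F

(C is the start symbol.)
No, left-factoring is not needed

Left-factoring is needed when two productions for the same non-terminal
share a common prefix on the right-hand side.

Productions for C:
  C → F
  C → d B
Productions for X:
  X → B id c
  X → a F
Productions for F:
  F → B d B
  F → X
Productions for B:
  B → ε
  B → F

No common prefixes found.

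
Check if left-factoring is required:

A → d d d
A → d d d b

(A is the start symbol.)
Yes, A has productions with common prefix 'd d d'

Left-factoring is needed when two productions for the same non-terminal
share a common prefix on the right-hand side.

Productions for A:
  A → d d d
  A → d d d b

Found common prefix 'd d d' in productions for A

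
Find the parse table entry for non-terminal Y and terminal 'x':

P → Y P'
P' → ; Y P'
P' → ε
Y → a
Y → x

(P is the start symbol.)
Y → x

To find M[Y, 'x'], we find productions for Y where 'x' is in the predict set (PREDICT(N → α) = (FIRST(α) \ {ε}) ∪ (FOLLOW(N) if α ⇒* ε)).

Y → a: PREDICT = { 'a' }
Y → x: PREDICT = { 'x' }
  'x' is in predict set, so this production goes in M[Y, 'x']

M[Y, 'x'] = Y → x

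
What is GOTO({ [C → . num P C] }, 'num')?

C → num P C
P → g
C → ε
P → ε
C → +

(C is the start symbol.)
GOTO(I, 'num') = CLOSURE({ [A → αX.β] : [A → α.Xβ] ∈ I, X = 'num' })

Items with dot before 'num', with the dot advanced:
  [C → . num P C] → [C → num . P C]
Closure of the advanced items:
  [C → num . P C] has the dot before P: add [P → . g], [P → .]

GOTO = { [C → num . P C], [P → . g], [P → .] }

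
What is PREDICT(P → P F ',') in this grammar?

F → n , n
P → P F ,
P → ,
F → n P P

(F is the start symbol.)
PREDICT(P → P F ',') = (FIRST(RHS) \ {ε}) ∪ (FOLLOW(P) if ε ∈ FIRST(RHS), i.e. RHS ⇒* ε)
FIRST(P) = { ',' }
FIRST(P F ',') = { ',' }
ε ∉ FIRST(P F ','), so FOLLOW(P) is not added.
PREDICT(P → P F ',') = { ',' }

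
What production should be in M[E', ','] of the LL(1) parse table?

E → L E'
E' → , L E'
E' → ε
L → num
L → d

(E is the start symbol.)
To find M[E', ','], we find productions for E' where ',' is in the predict set (PREDICT(N → α) = (FIRST(α) \ {ε}) ∪ (FOLLOW(N) if α ⇒* ε)).

Relevant sets:
  FOLLOW(E') = { $ }

E' → , L E': PREDICT = { ',' }
  ',' is in predict set, so this production goes in M[E', ',']
E' → ε: PREDICT = { $ }

M[E', ','] = E' → , L E'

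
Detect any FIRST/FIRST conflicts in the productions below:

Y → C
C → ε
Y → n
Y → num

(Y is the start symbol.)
No FIRST/FIRST conflicts.

A FIRST/FIRST conflict occurs when two productions N → α and N → β for the same non-terminal have FIRST(α) ∩ FIRST(β) ≠ ∅ (with ε ∈ FIRST of a nullable right-hand side, so two nullable alternatives also conflict).

FIRST sets of the non-terminals at (or reachable through a nullable prefix from) the front of some alternative:
  FIRST(C) = { ε }

Productions for Y:
  Y → C: FIRST = { ε }
  Y → n: FIRST = { 'n' }
  Y → num: FIRST = { 'num' }
C has only one production, so no FIRST/FIRST conflict is possible there.

All alternatives of each non-terminal have pairwise disjoint FIRST sets.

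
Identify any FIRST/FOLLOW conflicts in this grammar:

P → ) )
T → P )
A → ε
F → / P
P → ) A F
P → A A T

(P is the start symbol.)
No FIRST/FOLLOW conflicts.

A FIRST/FOLLOW conflict occurs when a non-terminal N has a nullable alternative N → β (β ⇒* ε) and another alternative N → α with FIRST(α) ∩ FOLLOW(N) ≠ ∅: on such a lookahead the parser cannot decide between expanding α and letting N vanish via β.

Nullable non-terminals: A.
A has a nullable alternative but only one production, so nothing to check.

F, P, T have no nullable alternative, so no FIRST/FOLLOW check is needed there.

No FIRST/FOLLOW conflicts found.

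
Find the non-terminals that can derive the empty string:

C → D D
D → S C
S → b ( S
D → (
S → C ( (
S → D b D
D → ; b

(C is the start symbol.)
None

A non-terminal is nullable if it can derive ε (the empty string): either it has an ε-production, or it has a production whose right-hand side consists entirely of nullable non-terminals.

There are no ε-productions, so no non-terminal can derive ε.
No non-terminals are nullable.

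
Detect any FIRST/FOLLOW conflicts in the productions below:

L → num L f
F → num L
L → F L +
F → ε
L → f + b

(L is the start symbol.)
A FIRST/FOLLOW conflict occurs when a non-terminal N has a nullable alternative N → β (β ⇒* ε) and another alternative N → α with FIRST(α) ∩ FOLLOW(N) ≠ ∅: on such a lookahead the parser cannot decide between expanding α and letting N vanish via β.

Nullable non-terminals: F.

F: nullable alternative(s) F → ε; FOLLOW(F) = { 'f', 'num' }
  F → num L: FIRST \ {ε} = { 'num' } — overlaps FOLLOW(F) on { 'num' }: CONFLICT
  F → ε: FIRST \ {ε} = { } — this is the only nullable alternative, skip

L has no nullable alternative, so no FIRST/FOLLOW check is needed there.

So the grammar has 1 FIRST/FOLLOW conflict (marked CONFLICT above).

Answer: Yes. F → num L with FOLLOW(F) on { 'num' }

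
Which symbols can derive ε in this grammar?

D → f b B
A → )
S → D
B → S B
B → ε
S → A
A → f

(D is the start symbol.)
ε-productions: B → ε
So B is immediately nullable.
No further non-terminal can be added: every production for the remaining non-terminals contains a terminal or a non-nullable non-terminal.
Nullable = { 'B' }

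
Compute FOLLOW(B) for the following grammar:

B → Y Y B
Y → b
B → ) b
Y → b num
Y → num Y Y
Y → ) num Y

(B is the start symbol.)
To compute FOLLOW(B), find every occurrence of B on a right-hand side N → α B β: add FIRST(β) \ {ε}, and if β is empty or nullable also add FOLLOW(N). Iterate to a fixed point.

B is the start symbol, so $ ∈ FOLLOW(B).
In B → Y Y B: B is at the end; this adds FOLLOW(B) to itself — nothing new

Taking the union: FOLLOW(B) = { $ }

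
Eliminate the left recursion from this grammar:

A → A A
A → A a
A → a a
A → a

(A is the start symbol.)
A → a a A'
A → a A'
A' → A A'
A' → a A'
A' → ε

A is directly left-recursive. The standard transformation for
  A → A α₁ | ... | A α_m | β₁ | ... | β_n
is
  A  → β₁ A' | ... | β_n A'
  A' → α₁ A' | ... | α_m A' | ε

A → a a becomes A → a a A'
A → a becomes A → a A'
A → A A becomes A' → A A'
A → A a becomes A' → a A'
Add A' → ε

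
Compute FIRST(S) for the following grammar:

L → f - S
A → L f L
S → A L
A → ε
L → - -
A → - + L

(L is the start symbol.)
FIRST sets of the other non-terminals involved (by the same procedure, iterated to a fixed point):
  FIRST(A) = { '-', 'f', ε }
  FIRST(L) = { '-', 'f' }

From S → A L:
  - A is a non-terminal: add FIRST(A) \ {ε} = { '-', 'f' }
    A is nullable, so continue to the next symbol
  - L is a non-terminal: add FIRST(L) \ {ε} = { '-', 'f' }
    L is not nullable, so stop

Collecting: FIRST(S) = { '-', 'f' }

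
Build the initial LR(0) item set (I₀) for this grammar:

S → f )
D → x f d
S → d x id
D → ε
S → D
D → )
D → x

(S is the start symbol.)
{ [D → . )], [D → . x f d], [D → . x], [D → .], [S → . D], [S → . d x id], [S → . f )], [S' → . S] }

First, augment the grammar with S' → S
I₀ = CLOSURE({ [S' → . S] }):
  [S' → . S] has the dot before S: add [S → . f )], [S → . d x id], [S → . D]
  [S → . D] has the dot before D: add [D → . x f d], [D → .], [D → . )], [D → . x]
No further items can be added.

I₀ = { [D → . )], [D → . x f d], [D → . x], [D → .], [S → . D], [S → . d x id], [S → . f )], [S' → . S] }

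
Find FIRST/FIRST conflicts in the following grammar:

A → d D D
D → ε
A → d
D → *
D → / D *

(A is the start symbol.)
Yes. A → d D D / A → d on { 'd' }

A FIRST/FIRST conflict occurs when two productions N → α and N → β for the same non-terminal have FIRST(α) ∩ FIRST(β) ≠ ∅ (with ε ∈ FIRST of a nullable right-hand side, so two nullable alternatives also conflict).

Productions for A:
  A → d D D: FIRST = { 'd' }
  A → d: FIRST = { 'd' }
Productions for D:
  D → ε: FIRST = { ε }
  D → *: FIRST = { '*' }
  D → / D *: FIRST = { '/' }

Conflict for A: A → d D D and A → d
  Overlap: { 'd' }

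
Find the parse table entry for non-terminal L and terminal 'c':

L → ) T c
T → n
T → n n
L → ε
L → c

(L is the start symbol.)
L → c

To find M[L, 'c'], we find productions for L where 'c' is in the predict set (PREDICT(N → α) = (FIRST(α) \ {ε}) ∪ (FOLLOW(N) if α ⇒* ε)).

Relevant sets:
  FOLLOW(L) = { $ }

L → ) T c: PREDICT = { ')' }
L → ε: PREDICT = { $ }
L → c: PREDICT = { 'c' }
  'c' is in predict set, so this production goes in M[L, 'c']

M[L, 'c'] = L → c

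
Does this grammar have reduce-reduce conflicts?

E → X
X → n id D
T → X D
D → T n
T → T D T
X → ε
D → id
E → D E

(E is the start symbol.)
Yes — I4: [E → X .] vs [X → .]; I13: [T → T D T .] vs [X → .]

Augment with E' → E and build the canonical LR(0) collection (I0 = CLOSURE({[E' → . E]}), then GOTO on every symbol after a dot until no new states appear). It has 15 states:
  I0: { [D → . T n], [D → . id], [E → . D E], [E → . X], [E' → . E], [T → . T D T], [T → . X D], [X → . n id D], [X → .] }  — shift, reduce
  I1: { [D → . T n], [D → . id], [E → . D E], [E → . X], [E → D . E], [T → . T D T], [T → . X D], [X → . n id D], [X → .] }  — shift, reduce
  I2: { [E' → E .] }  — accept
  I3: { [D → . T n], [D → . id], [D → T . n], [T → . T D T], [T → . X D], [T → T . D T], [X → . n id D], [X → .] }  — shift, reduce
  I4: { [D → . T n], [D → . id], [E → X .], [T → . T D T], [T → . X D], [T → X . D], [X → . n id D], [X → .] }  — shift, 2 reduces
  I5: { [D → id .] }  — reduce
  I6: { [X → n . id D] }  — shift
  I7: { [D → . T n], [D → . id], [T → . T D T], [T → . X D], [X → . n id D], [X → .], [X → n id . D] }  — shift, reduce
  I8: { [X → n id D .] }  — reduce
  I9: { [D → . T n], [D → . id], [T → . T D T], [T → . X D], [T → X . D], [X → . n id D], [X → .] }  — shift, reduce
  I10: { [T → X D .] }  — reduce
  I11: { [T → . T D T], [T → . X D], [T → T D . T], [X → . n id D], [X → .] }  — shift, reduce
  I12: { [D → T n .], [X → n . id D] }  — shift, reduce
  I13: { [D → . T n], [D → . id], [T → . T D T], [T → . X D], [T → T . D T], [T → T D T .], [X → . n id D], [X → .] }  — shift, 2 reduces
  I14: { [E → D E .] }  — reduce

I4 contains complete items [E → X .], [X → .] — reduce-reduce conflict.
I13 contains complete items [T → T D T .], [X → .] — reduce-reduce conflict.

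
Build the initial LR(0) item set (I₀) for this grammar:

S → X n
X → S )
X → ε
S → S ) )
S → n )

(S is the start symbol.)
{ [S → . S ) )], [S → . X n], [S → . n )], [S' → . S], [X → . S )], [X → .] }

First, augment the grammar with S' → S
I₀ = CLOSURE({ [S' → . S] }):
  [S' → . S] has the dot before S: add [S → . X n], [S → . S ) )], [S → . n )]
  [S → . X n] has the dot before X: add [X → . S )], [X → .]
No further items can be added.

I₀ = { [S → . S ) )], [S → . X n], [S → . n )], [S' → . S], [X → . S )], [X → .] }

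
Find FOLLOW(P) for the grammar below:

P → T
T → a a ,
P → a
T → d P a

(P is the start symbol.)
To compute FOLLOW(P), find every occurrence of P on a right-hand side N → α P β: add FIRST(β) \ {ε}, and if β is empty or nullable also add FOLLOW(N). Iterate to a fixed point.

P is the start symbol, so $ ∈ FOLLOW(P).
In T → d P a: P is followed by a, add FIRST(a) \ {ε} = { 'a' }

Taking the union: FOLLOW(P) = { $, 'a' }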